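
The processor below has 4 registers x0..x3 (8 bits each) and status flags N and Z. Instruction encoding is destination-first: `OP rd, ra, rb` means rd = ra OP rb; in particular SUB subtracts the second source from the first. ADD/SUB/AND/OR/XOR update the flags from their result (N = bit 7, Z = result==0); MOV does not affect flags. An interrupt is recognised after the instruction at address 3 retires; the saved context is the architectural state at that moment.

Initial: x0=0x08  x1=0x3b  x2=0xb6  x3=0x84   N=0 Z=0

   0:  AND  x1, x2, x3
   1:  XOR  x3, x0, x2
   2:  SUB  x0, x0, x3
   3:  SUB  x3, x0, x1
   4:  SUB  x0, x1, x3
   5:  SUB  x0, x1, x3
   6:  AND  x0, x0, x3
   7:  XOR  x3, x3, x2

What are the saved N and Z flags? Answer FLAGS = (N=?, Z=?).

FLAGS = (N=1, Z=0)

after  0: x0=0x08 x1=0x84 x2=0xb6 x3=0x84  N=1 Z=0
after  1: x0=0x08 x1=0x84 x2=0xb6 x3=0xbe  N=1 Z=0
after  2: x0=0x4a x1=0x84 x2=0xb6 x3=0xbe  N=0 Z=0
after  3: x0=0x4a x1=0x84 x2=0xb6 x3=0xc6  N=1 Z=0
-- IRQ taken; context saved, return-PC = 4 --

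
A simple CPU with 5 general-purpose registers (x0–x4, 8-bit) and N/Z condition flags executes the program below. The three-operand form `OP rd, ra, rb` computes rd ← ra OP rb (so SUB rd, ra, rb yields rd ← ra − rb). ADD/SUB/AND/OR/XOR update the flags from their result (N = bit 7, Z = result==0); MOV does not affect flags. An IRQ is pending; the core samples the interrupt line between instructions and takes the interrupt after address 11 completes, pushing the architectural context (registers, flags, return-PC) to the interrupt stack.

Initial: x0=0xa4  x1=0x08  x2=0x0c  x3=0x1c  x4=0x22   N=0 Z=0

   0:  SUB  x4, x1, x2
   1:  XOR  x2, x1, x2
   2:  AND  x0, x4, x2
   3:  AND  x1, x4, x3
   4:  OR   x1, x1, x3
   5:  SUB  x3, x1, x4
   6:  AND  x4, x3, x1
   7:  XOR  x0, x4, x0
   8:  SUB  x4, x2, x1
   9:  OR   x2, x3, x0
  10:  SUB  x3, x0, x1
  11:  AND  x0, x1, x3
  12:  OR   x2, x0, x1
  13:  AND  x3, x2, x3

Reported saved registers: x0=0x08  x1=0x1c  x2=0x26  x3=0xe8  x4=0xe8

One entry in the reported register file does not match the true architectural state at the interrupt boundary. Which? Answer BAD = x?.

after  0: x0=0xa4 x1=0x08 x2=0x0c x3=0x1c x4=0xfc  N=1 Z=0
after  1: x0=0xa4 x1=0x08 x2=0x04 x3=0x1c x4=0xfc  N=0 Z=0
after  2: x0=0x04 x1=0x08 x2=0x04 x3=0x1c x4=0xfc  N=0 Z=0
after  3: x0=0x04 x1=0x1c x2=0x04 x3=0x1c x4=0xfc  N=0 Z=0
after  4: x0=0x04 x1=0x1c x2=0x04 x3=0x1c x4=0xfc  N=0 Z=0
after  5: x0=0x04 x1=0x1c x2=0x04 x3=0x20 x4=0xfc  N=0 Z=0
after  6: x0=0x04 x1=0x1c x2=0x04 x3=0x20 x4=0x00  N=0 Z=1
after  7: x0=0x04 x1=0x1c x2=0x04 x3=0x20 x4=0x00  N=0 Z=0
after  8: x0=0x04 x1=0x1c x2=0x04 x3=0x20 x4=0xe8  N=1 Z=0
after  9: x0=0x04 x1=0x1c x2=0x24 x3=0x20 x4=0xe8  N=0 Z=0
after 10: x0=0x04 x1=0x1c x2=0x24 x3=0xe8 x4=0xe8  N=1 Z=0
after 11: x0=0x08 x1=0x1c x2=0x24 x3=0xe8 x4=0xe8  N=0 Z=0
-- IRQ taken; context saved, return-PC = 12 --
mismatch: x2: reported 0x26 vs actual 0x24

BAD = x2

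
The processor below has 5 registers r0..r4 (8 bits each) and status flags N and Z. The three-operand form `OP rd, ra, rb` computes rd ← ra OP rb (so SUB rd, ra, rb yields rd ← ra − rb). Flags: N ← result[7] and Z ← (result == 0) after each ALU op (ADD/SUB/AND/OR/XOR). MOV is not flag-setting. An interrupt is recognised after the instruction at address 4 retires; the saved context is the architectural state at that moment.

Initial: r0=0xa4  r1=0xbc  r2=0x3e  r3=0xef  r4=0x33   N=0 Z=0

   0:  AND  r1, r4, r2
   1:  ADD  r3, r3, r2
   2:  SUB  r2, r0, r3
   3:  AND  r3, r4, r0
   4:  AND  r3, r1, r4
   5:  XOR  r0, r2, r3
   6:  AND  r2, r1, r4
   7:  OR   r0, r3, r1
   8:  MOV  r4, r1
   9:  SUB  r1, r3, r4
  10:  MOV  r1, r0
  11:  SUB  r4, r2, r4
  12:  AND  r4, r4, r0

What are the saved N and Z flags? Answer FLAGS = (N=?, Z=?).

FLAGS = (N=0, Z=0)

after  0: r0=0xa4 r1=0x32 r2=0x3e r3=0xef r4=0x33  N=0 Z=0
after  1: r0=0xa4 r1=0x32 r2=0x3e r3=0x2d r4=0x33  N=0 Z=0
after  2: r0=0xa4 r1=0x32 r2=0x77 r3=0x2d r4=0x33  N=0 Z=0
after  3: r0=0xa4 r1=0x32 r2=0x77 r3=0x20 r4=0x33  N=0 Z=0
after  4: r0=0xa4 r1=0x32 r2=0x77 r3=0x32 r4=0x33  N=0 Z=0
-- IRQ taken; context saved, return-PC = 5 --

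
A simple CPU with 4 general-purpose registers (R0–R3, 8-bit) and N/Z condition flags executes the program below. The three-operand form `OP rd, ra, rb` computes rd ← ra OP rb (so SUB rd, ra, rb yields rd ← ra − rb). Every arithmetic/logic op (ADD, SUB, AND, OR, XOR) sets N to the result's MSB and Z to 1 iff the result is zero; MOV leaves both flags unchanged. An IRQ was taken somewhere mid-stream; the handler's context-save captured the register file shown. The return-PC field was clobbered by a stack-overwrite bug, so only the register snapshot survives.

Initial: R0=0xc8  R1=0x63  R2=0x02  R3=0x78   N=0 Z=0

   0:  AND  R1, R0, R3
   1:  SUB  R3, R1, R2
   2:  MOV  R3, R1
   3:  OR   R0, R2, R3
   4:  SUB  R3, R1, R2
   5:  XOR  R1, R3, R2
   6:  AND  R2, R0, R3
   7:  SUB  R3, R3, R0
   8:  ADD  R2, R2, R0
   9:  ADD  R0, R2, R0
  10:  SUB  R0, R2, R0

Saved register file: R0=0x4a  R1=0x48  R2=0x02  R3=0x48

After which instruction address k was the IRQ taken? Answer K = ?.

after  0: R0=0xc8 R1=0x48 R2=0x02 R3=0x78  N=0 Z=0
after  1: R0=0xc8 R1=0x48 R2=0x02 R3=0x46  N=0 Z=0
after  2: R0=0xc8 R1=0x48 R2=0x02 R3=0x48  N=0 Z=0
after  3: R0=0x4a R1=0x48 R2=0x02 R3=0x48  N=0 Z=0
-- IRQ taken; context saved, return-PC = 4 --

K = 3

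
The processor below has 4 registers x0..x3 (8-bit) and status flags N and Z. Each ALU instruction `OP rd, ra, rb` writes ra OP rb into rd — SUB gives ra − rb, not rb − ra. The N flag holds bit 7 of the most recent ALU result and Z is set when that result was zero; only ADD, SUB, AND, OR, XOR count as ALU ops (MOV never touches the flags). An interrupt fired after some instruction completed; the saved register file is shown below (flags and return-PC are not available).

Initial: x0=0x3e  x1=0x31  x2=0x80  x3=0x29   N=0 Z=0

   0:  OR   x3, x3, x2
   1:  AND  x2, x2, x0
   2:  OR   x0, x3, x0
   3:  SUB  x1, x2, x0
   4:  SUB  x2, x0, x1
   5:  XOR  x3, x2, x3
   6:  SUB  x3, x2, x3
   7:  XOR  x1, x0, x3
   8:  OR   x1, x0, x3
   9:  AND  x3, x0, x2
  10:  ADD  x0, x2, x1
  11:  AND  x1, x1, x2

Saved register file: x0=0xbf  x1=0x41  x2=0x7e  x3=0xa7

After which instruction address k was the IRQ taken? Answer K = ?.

after  0: x0=0x3e x1=0x31 x2=0x80 x3=0xa9  N=1 Z=0
after  1: x0=0x3e x1=0x31 x2=0x00 x3=0xa9  N=0 Z=1
after  2: x0=0xbf x1=0x31 x2=0x00 x3=0xa9  N=1 Z=0
after  3: x0=0xbf x1=0x41 x2=0x00 x3=0xa9  N=0 Z=0
after  4: x0=0xbf x1=0x41 x2=0x7e x3=0xa9  N=0 Z=0
after  5: x0=0xbf x1=0x41 x2=0x7e x3=0xd7  N=1 Z=0
after  6: x0=0xbf x1=0x41 x2=0x7e x3=0xa7  N=1 Z=0
-- IRQ taken; context saved, return-PC = 7 --

K = 6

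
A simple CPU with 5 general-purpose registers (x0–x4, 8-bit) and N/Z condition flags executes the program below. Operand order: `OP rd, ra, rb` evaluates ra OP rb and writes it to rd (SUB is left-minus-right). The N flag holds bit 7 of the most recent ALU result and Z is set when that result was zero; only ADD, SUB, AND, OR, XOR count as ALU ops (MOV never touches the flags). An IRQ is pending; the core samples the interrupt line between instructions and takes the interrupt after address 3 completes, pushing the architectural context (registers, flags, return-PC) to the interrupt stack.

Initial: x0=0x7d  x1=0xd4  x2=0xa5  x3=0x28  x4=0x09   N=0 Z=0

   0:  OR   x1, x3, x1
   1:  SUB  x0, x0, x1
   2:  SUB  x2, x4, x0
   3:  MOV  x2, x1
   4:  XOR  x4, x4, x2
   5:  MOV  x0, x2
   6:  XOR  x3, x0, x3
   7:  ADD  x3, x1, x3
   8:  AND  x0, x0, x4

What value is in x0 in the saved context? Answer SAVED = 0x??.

SAVED = 0x81

after  0: x0=0x7d x1=0xfc x2=0xa5 x3=0x28 x4=0x09  N=1 Z=0
after  1: x0=0x81 x1=0xfc x2=0xa5 x3=0x28 x4=0x09  N=1 Z=0
after  2: x0=0x81 x1=0xfc x2=0x88 x3=0x28 x4=0x09  N=1 Z=0
after  3: x0=0x81 x1=0xfc x2=0xfc x3=0x28 x4=0x09  N=1 Z=0
-- IRQ taken; context saved, return-PC = 4 --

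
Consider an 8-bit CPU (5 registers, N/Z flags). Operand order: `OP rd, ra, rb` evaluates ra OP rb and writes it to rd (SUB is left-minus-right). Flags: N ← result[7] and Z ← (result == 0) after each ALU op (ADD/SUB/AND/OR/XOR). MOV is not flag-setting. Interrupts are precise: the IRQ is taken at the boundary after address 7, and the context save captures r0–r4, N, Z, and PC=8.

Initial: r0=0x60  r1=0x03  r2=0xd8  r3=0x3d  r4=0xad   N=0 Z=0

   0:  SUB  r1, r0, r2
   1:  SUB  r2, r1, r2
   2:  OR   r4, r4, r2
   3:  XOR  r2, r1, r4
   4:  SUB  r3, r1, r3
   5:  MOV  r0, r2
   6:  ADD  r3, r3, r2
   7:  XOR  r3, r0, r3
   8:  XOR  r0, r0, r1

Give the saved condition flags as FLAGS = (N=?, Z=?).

FLAGS = (N=1, Z=0)

after  0: r0=0x60 r1=0x88 r2=0xd8 r3=0x3d r4=0xad  N=1 Z=0
after  1: r0=0x60 r1=0x88 r2=0xb0 r3=0x3d r4=0xad  N=1 Z=0
after  2: r0=0x60 r1=0x88 r2=0xb0 r3=0x3d r4=0xbd  N=1 Z=0
after  3: r0=0x60 r1=0x88 r2=0x35 r3=0x3d r4=0xbd  N=0 Z=0
after  4: r0=0x60 r1=0x88 r2=0x35 r3=0x4b r4=0xbd  N=0 Z=0
after  5: r0=0x35 r1=0x88 r2=0x35 r3=0x4b r4=0xbd  N=0 Z=0
after  6: r0=0x35 r1=0x88 r2=0x35 r3=0x80 r4=0xbd  N=1 Z=0
after  7: r0=0x35 r1=0x88 r2=0x35 r3=0xb5 r4=0xbd  N=1 Z=0
-- IRQ taken; context saved, return-PC = 8 --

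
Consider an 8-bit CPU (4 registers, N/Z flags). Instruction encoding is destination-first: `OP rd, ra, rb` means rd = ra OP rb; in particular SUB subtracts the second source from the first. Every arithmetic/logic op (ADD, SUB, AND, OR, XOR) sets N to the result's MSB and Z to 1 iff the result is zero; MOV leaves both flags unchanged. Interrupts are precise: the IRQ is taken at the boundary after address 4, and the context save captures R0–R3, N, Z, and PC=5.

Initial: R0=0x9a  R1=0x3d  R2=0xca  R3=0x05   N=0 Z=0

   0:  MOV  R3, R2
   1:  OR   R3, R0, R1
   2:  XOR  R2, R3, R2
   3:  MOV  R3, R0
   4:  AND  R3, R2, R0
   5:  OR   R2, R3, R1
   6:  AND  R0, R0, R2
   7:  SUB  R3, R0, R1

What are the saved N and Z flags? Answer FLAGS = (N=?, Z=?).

FLAGS = (N=0, Z=0)

after  0: R0=0x9a R1=0x3d R2=0xca R3=0xca  N=0 Z=0
after  1: R0=0x9a R1=0x3d R2=0xca R3=0xbf  N=1 Z=0
after  2: R0=0x9a R1=0x3d R2=0x75 R3=0xbf  N=0 Z=0
after  3: R0=0x9a R1=0x3d R2=0x75 R3=0x9a  N=0 Z=0
after  4: R0=0x9a R1=0x3d R2=0x75 R3=0x10  N=0 Z=0
-- IRQ taken; context saved, return-PC = 5 --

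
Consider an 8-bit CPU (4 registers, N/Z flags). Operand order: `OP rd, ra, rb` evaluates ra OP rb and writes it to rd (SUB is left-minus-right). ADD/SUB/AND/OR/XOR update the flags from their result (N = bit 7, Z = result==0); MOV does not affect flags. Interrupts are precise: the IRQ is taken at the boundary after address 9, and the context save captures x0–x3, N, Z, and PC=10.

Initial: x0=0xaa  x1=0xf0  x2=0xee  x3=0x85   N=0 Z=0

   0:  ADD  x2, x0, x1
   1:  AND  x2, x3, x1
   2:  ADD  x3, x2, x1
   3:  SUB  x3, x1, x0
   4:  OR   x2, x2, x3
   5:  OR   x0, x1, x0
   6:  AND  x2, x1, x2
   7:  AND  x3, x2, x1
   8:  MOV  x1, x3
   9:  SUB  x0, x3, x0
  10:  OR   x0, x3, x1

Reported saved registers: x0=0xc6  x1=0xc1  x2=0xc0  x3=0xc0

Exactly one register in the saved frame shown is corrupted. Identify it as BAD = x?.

BAD = x1

after  0: x0=0xaa x1=0xf0 x2=0x9a x3=0x85  N=1 Z=0
after  1: x0=0xaa x1=0xf0 x2=0x80 x3=0x85  N=1 Z=0
after  2: x0=0xaa x1=0xf0 x2=0x80 x3=0x70  N=0 Z=0
after  3: x0=0xaa x1=0xf0 x2=0x80 x3=0x46  N=0 Z=0
after  4: x0=0xaa x1=0xf0 x2=0xc6 x3=0x46  N=1 Z=0
after  5: x0=0xfa x1=0xf0 x2=0xc6 x3=0x46  N=1 Z=0
after  6: x0=0xfa x1=0xf0 x2=0xc0 x3=0x46  N=1 Z=0
after  7: x0=0xfa x1=0xf0 x2=0xc0 x3=0xc0  N=1 Z=0
after  8: x0=0xfa x1=0xc0 x2=0xc0 x3=0xc0  N=1 Z=0
after  9: x0=0xc6 x1=0xc0 x2=0xc0 x3=0xc0  N=1 Z=0
-- IRQ taken; context saved, return-PC = 10 --
mismatch: x1: reported 0xc1 vs actual 0xc0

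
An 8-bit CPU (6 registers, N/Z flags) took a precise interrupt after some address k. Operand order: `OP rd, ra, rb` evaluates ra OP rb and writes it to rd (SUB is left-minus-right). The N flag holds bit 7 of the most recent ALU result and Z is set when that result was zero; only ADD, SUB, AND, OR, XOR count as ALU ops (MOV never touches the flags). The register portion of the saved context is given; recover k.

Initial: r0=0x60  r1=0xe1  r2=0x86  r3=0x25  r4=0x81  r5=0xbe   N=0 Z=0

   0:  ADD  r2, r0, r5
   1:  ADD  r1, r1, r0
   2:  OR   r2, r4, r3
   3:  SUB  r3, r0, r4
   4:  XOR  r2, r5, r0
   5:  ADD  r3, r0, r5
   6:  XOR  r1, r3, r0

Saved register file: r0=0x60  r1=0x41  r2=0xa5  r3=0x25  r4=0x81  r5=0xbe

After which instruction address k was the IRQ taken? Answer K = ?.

after  0: r0=0x60 r1=0xe1 r2=0x1e r3=0x25 r4=0x81 r5=0xbe  N=0 Z=0
after  1: r0=0x60 r1=0x41 r2=0x1e r3=0x25 r4=0x81 r5=0xbe  N=0 Z=0
after  2: r0=0x60 r1=0x41 r2=0xa5 r3=0x25 r4=0x81 r5=0xbe  N=1 Z=0
-- IRQ taken; context saved, return-PC = 3 --

K = 2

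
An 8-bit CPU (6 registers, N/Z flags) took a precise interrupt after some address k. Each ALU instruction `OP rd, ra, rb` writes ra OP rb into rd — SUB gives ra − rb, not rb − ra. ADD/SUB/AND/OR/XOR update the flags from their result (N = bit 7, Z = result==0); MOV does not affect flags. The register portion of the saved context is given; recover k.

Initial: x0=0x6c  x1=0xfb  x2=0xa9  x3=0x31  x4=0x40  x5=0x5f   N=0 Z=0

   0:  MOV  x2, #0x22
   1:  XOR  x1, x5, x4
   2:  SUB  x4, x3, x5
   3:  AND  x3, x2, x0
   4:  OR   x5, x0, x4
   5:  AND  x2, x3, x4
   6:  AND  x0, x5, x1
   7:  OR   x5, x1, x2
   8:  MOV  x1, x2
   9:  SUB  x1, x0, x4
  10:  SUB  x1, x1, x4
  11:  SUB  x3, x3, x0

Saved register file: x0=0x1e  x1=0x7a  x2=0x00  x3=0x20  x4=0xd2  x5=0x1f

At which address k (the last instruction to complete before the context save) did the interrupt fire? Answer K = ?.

K = 10

after  0: x0=0x6c x1=0xfb x2=0x22 x3=0x31 x4=0x40 x5=0x5f  N=0 Z=0
after  1: x0=0x6c x1=0x1f x2=0x22 x3=0x31 x4=0x40 x5=0x5f  N=0 Z=0
after  2: x0=0x6c x1=0x1f x2=0x22 x3=0x31 x4=0xd2 x5=0x5f  N=1 Z=0
after  3: x0=0x6c x1=0x1f x2=0x22 x3=0x20 x4=0xd2 x5=0x5f  N=0 Z=0
after  4: x0=0x6c x1=0x1f x2=0x22 x3=0x20 x4=0xd2 x5=0xfe  N=1 Z=0
after  5: x0=0x6c x1=0x1f x2=0x00 x3=0x20 x4=0xd2 x5=0xfe  N=0 Z=1
after  6: x0=0x1e x1=0x1f x2=0x00 x3=0x20 x4=0xd2 x5=0xfe  N=0 Z=0
after  7: x0=0x1e x1=0x1f x2=0x00 x3=0x20 x4=0xd2 x5=0x1f  N=0 Z=0
after  8: x0=0x1e x1=0x00 x2=0x00 x3=0x20 x4=0xd2 x5=0x1f  N=0 Z=0
after  9: x0=0x1e x1=0x4c x2=0x00 x3=0x20 x4=0xd2 x5=0x1f  N=0 Z=0
after 10: x0=0x1e x1=0x7a x2=0x00 x3=0x20 x4=0xd2 x5=0x1f  N=0 Z=0
-- IRQ taken; context saved, return-PC = 11 --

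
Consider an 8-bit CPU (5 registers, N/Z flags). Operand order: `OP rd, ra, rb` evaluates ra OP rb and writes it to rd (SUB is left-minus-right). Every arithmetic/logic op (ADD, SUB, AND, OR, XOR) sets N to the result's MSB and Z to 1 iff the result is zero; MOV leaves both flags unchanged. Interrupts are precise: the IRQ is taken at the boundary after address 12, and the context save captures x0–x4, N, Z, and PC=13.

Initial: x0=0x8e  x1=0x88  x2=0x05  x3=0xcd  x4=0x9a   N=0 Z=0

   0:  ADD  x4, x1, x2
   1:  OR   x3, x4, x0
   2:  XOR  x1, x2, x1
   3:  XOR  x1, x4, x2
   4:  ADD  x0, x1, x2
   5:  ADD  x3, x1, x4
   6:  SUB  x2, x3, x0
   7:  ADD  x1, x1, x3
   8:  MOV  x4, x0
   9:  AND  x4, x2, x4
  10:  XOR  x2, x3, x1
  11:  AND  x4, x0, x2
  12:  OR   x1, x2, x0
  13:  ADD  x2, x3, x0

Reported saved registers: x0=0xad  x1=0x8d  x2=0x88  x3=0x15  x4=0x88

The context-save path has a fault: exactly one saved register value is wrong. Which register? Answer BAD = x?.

after  0: x0=0x8e x1=0x88 x2=0x05 x3=0xcd x4=0x8d  N=1 Z=0
after  1: x0=0x8e x1=0x88 x2=0x05 x3=0x8f x4=0x8d  N=1 Z=0
after  2: x0=0x8e x1=0x8d x2=0x05 x3=0x8f x4=0x8d  N=1 Z=0
after  3: x0=0x8e x1=0x88 x2=0x05 x3=0x8f x4=0x8d  N=1 Z=0
after  4: x0=0x8d x1=0x88 x2=0x05 x3=0x8f x4=0x8d  N=1 Z=0
after  5: x0=0x8d x1=0x88 x2=0x05 x3=0x15 x4=0x8d  N=0 Z=0
after  6: x0=0x8d x1=0x88 x2=0x88 x3=0x15 x4=0x8d  N=1 Z=0
after  7: x0=0x8d x1=0x9d x2=0x88 x3=0x15 x4=0x8d  N=1 Z=0
after  8: x0=0x8d x1=0x9d x2=0x88 x3=0x15 x4=0x8d  N=1 Z=0
after  9: x0=0x8d x1=0x9d x2=0x88 x3=0x15 x4=0x88  N=1 Z=0
after 10: x0=0x8d x1=0x9d x2=0x88 x3=0x15 x4=0x88  N=1 Z=0
after 11: x0=0x8d x1=0x9d x2=0x88 x3=0x15 x4=0x88  N=1 Z=0
after 12: x0=0x8d x1=0x8d x2=0x88 x3=0x15 x4=0x88  N=1 Z=0
-- IRQ taken; context saved, return-PC = 13 --
mismatch: x0: reported 0xad vs actual 0x8d

BAD = x0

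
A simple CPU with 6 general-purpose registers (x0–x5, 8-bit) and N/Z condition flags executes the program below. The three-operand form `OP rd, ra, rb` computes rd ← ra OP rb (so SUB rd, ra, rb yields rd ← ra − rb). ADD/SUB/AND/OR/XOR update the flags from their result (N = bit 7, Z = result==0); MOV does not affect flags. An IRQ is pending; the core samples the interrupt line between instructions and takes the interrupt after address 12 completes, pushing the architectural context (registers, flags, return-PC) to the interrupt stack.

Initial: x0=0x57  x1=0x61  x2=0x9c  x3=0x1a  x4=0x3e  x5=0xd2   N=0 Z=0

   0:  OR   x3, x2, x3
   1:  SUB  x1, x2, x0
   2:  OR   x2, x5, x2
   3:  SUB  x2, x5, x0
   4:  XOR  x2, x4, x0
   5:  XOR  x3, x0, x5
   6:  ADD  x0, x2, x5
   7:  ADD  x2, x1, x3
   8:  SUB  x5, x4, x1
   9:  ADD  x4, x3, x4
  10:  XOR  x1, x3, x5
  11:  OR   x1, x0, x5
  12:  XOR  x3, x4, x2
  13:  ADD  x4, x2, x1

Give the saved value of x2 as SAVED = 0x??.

SAVED = 0xca

after  0: x0=0x57 x1=0x61 x2=0x9c x3=0x9e x4=0x3e x5=0xd2  N=1 Z=0
after  1: x0=0x57 x1=0x45 x2=0x9c x3=0x9e x4=0x3e x5=0xd2  N=0 Z=0
after  2: x0=0x57 x1=0x45 x2=0xde x3=0x9e x4=0x3e x5=0xd2  N=1 Z=0
after  3: x0=0x57 x1=0x45 x2=0x7b x3=0x9e x4=0x3e x5=0xd2  N=0 Z=0
after  4: x0=0x57 x1=0x45 x2=0x69 x3=0x9e x4=0x3e x5=0xd2  N=0 Z=0
after  5: x0=0x57 x1=0x45 x2=0x69 x3=0x85 x4=0x3e x5=0xd2  N=1 Z=0
after  6: x0=0x3b x1=0x45 x2=0x69 x3=0x85 x4=0x3e x5=0xd2  N=0 Z=0
after  7: x0=0x3b x1=0x45 x2=0xca x3=0x85 x4=0x3e x5=0xd2  N=1 Z=0
after  8: x0=0x3b x1=0x45 x2=0xca x3=0x85 x4=0x3e x5=0xf9  N=1 Z=0
after  9: x0=0x3b x1=0x45 x2=0xca x3=0x85 x4=0xc3 x5=0xf9  N=1 Z=0
after 10: x0=0x3b x1=0x7c x2=0xca x3=0x85 x4=0xc3 x5=0xf9  N=0 Z=0
after 11: x0=0x3b x1=0xfb x2=0xca x3=0x85 x4=0xc3 x5=0xf9  N=1 Z=0
after 12: x0=0x3b x1=0xfb x2=0xca x3=0x09 x4=0xc3 x5=0xf9  N=0 Z=0
-- IRQ taken; context saved, return-PC = 13 --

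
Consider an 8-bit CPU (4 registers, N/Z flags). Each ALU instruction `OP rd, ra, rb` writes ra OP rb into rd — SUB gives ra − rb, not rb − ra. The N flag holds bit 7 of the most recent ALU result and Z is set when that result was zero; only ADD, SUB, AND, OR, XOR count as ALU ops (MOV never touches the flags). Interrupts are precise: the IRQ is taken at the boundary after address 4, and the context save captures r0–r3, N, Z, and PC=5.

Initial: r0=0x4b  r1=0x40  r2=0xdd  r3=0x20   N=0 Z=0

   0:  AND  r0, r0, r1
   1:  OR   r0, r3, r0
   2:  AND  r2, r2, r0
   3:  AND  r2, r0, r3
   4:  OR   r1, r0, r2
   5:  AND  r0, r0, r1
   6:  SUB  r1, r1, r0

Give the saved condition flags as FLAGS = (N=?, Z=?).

after  0: r0=0x40 r1=0x40 r2=0xdd r3=0x20  N=0 Z=0
after  1: r0=0x60 r1=0x40 r2=0xdd r3=0x20  N=0 Z=0
after  2: r0=0x60 r1=0x40 r2=0x40 r3=0x20  N=0 Z=0
after  3: r0=0x60 r1=0x40 r2=0x20 r3=0x20  N=0 Z=0
after  4: r0=0x60 r1=0x60 r2=0x20 r3=0x20  N=0 Z=0
-- IRQ taken; context saved, return-PC = 5 --

FLAGS = (N=0, Z=0)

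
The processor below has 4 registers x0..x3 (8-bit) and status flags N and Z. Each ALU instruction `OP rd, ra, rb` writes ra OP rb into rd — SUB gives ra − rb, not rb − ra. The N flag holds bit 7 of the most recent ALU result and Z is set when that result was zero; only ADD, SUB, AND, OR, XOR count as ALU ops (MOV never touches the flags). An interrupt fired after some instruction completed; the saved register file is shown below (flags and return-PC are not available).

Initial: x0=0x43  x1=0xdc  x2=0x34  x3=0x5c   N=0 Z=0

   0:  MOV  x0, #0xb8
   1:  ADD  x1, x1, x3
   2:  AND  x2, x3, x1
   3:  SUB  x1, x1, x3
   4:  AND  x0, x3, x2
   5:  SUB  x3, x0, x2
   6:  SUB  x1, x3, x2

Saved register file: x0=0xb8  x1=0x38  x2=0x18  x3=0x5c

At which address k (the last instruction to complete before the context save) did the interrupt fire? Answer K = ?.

after  0: x0=0xb8 x1=0xdc x2=0x34 x3=0x5c  N=0 Z=0
after  1: x0=0xb8 x1=0x38 x2=0x34 x3=0x5c  N=0 Z=0
after  2: x0=0xb8 x1=0x38 x2=0x18 x3=0x5c  N=0 Z=0
-- IRQ taken; context saved, return-PC = 3 --

K = 2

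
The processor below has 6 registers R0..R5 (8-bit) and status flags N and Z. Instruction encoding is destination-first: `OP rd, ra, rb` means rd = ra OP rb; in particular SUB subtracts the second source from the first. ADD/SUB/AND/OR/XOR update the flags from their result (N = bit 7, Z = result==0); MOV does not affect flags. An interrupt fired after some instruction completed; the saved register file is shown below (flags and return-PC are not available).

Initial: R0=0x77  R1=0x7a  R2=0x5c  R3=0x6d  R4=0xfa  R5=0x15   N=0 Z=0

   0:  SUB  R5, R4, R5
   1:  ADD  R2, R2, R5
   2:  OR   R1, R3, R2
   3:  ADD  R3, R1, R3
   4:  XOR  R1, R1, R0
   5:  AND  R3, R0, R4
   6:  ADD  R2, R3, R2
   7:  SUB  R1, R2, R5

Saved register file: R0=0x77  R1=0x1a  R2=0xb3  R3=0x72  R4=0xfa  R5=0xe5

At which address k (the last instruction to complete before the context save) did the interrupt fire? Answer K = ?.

after  0: R0=0x77 R1=0x7a R2=0x5c R3=0x6d R4=0xfa R5=0xe5  N=1 Z=0
after  1: R0=0x77 R1=0x7a R2=0x41 R3=0x6d R4=0xfa R5=0xe5  N=0 Z=0
after  2: R0=0x77 R1=0x6d R2=0x41 R3=0x6d R4=0xfa R5=0xe5  N=0 Z=0
after  3: R0=0x77 R1=0x6d R2=0x41 R3=0xda R4=0xfa R5=0xe5  N=1 Z=0
after  4: R0=0x77 R1=0x1a R2=0x41 R3=0xda R4=0xfa R5=0xe5  N=0 Z=0
after  5: R0=0x77 R1=0x1a R2=0x41 R3=0x72 R4=0xfa R5=0xe5  N=0 Z=0
after  6: R0=0x77 R1=0x1a R2=0xb3 R3=0x72 R4=0xfa R5=0xe5  N=1 Z=0
-- IRQ taken; context saved, return-PC = 7 --

K = 6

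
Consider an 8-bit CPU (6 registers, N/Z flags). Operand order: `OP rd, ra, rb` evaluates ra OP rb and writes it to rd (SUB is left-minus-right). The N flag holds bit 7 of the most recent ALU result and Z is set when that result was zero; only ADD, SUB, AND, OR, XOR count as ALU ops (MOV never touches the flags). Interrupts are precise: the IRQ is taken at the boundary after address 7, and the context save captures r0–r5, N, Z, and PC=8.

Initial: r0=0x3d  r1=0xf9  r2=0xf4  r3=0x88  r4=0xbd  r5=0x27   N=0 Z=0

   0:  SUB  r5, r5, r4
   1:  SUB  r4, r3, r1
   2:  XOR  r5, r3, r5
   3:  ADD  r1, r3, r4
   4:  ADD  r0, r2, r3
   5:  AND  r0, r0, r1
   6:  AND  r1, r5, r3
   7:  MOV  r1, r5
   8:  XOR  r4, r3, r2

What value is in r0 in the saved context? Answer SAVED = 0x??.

after  0: r0=0x3d r1=0xf9 r2=0xf4 r3=0x88 r4=0xbd r5=0x6a  N=0 Z=0
after  1: r0=0x3d r1=0xf9 r2=0xf4 r3=0x88 r4=0x8f r5=0x6a  N=1 Z=0
after  2: r0=0x3d r1=0xf9 r2=0xf4 r3=0x88 r4=0x8f r5=0xe2  N=1 Z=0
after  3: r0=0x3d r1=0x17 r2=0xf4 r3=0x88 r4=0x8f r5=0xe2  N=0 Z=0
after  4: r0=0x7c r1=0x17 r2=0xf4 r3=0x88 r4=0x8f r5=0xe2  N=0 Z=0
after  5: r0=0x14 r1=0x17 r2=0xf4 r3=0x88 r4=0x8f r5=0xe2  N=0 Z=0
after  6: r0=0x14 r1=0x80 r2=0xf4 r3=0x88 r4=0x8f r5=0xe2  N=1 Z=0
after  7: r0=0x14 r1=0xe2 r2=0xf4 r3=0x88 r4=0x8f r5=0xe2  N=1 Z=0
-- IRQ taken; context saved, return-PC = 8 --

SAVED = 0x14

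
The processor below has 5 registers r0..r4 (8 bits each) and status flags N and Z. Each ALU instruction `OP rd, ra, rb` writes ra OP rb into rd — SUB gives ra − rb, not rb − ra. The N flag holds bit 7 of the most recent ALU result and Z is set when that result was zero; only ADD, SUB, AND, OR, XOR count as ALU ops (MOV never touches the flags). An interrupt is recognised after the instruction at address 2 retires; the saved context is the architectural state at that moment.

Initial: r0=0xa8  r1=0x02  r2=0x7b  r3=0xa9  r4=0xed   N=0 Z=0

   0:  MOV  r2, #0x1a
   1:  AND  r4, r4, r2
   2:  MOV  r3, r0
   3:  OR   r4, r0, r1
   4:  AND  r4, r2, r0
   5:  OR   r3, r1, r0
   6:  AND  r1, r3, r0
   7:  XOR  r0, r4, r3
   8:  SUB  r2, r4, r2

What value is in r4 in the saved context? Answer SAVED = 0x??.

after  0: r0=0xa8 r1=0x02 r2=0x1a r3=0xa9 r4=0xed  N=0 Z=0
after  1: r0=0xa8 r1=0x02 r2=0x1a r3=0xa9 r4=0x08  N=0 Z=0
after  2: r0=0xa8 r1=0x02 r2=0x1a r3=0xa8 r4=0x08  N=0 Z=0
-- IRQ taken; context saved, return-PC = 3 --

SAVED = 0x08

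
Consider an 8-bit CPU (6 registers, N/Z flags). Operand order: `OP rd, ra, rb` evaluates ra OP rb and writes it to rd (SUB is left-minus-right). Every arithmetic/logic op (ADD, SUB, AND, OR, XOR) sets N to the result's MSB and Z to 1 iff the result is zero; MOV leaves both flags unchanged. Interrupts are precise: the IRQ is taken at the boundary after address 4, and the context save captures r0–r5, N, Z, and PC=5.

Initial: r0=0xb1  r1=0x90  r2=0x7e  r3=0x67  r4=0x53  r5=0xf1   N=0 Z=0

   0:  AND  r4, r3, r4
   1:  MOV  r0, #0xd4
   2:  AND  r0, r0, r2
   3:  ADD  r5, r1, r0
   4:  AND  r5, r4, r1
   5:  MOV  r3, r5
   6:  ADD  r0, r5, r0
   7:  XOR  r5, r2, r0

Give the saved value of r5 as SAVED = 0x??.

SAVED = 0x00

after  0: r0=0xb1 r1=0x90 r2=0x7e r3=0x67 r4=0x43 r5=0xf1  N=0 Z=0
after  1: r0=0xd4 r1=0x90 r2=0x7e r3=0x67 r4=0x43 r5=0xf1  N=0 Z=0
after  2: r0=0x54 r1=0x90 r2=0x7e r3=0x67 r4=0x43 r5=0xf1  N=0 Z=0
after  3: r0=0x54 r1=0x90 r2=0x7e r3=0x67 r4=0x43 r5=0xe4  N=1 Z=0
after  4: r0=0x54 r1=0x90 r2=0x7e r3=0x67 r4=0x43 r5=0x00  N=0 Z=1
-- IRQ taken; context saved, return-PC = 5 --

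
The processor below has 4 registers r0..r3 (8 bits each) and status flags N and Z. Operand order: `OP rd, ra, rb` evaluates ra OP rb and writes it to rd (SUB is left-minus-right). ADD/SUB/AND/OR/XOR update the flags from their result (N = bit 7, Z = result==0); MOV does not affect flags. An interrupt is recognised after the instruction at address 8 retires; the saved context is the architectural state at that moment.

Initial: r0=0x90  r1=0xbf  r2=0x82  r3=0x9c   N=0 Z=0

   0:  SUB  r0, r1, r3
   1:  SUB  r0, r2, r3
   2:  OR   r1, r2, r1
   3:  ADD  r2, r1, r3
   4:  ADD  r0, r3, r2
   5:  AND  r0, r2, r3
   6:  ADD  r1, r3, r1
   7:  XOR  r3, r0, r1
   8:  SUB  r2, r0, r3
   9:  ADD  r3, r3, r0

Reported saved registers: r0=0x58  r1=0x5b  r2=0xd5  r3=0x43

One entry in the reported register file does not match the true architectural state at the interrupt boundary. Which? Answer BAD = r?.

after  0: r0=0x23 r1=0xbf r2=0x82 r3=0x9c  N=0 Z=0
after  1: r0=0xe6 r1=0xbf r2=0x82 r3=0x9c  N=1 Z=0
after  2: r0=0xe6 r1=0xbf r2=0x82 r3=0x9c  N=1 Z=0
after  3: r0=0xe6 r1=0xbf r2=0x5b r3=0x9c  N=0 Z=0
after  4: r0=0xf7 r1=0xbf r2=0x5b r3=0x9c  N=1 Z=0
after  5: r0=0x18 r1=0xbf r2=0x5b r3=0x9c  N=0 Z=0
after  6: r0=0x18 r1=0x5b r2=0x5b r3=0x9c  N=0 Z=0
after  7: r0=0x18 r1=0x5b r2=0x5b r3=0x43  N=0 Z=0
after  8: r0=0x18 r1=0x5b r2=0xd5 r3=0x43  N=1 Z=0
-- IRQ taken; context saved, return-PC = 9 --
mismatch: r0: reported 0x58 vs actual 0x18

BAD = r0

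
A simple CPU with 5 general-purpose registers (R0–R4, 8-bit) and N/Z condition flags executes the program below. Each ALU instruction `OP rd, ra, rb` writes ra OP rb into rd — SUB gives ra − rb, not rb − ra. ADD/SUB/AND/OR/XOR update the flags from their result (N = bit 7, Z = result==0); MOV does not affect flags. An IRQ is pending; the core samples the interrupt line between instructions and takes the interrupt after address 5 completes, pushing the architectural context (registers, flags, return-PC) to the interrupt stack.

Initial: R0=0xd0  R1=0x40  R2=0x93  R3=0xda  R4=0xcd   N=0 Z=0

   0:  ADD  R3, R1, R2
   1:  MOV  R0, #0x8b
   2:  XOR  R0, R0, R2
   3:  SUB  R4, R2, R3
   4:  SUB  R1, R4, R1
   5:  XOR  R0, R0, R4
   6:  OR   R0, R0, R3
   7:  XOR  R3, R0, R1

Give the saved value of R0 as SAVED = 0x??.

SAVED = 0xd8

after  0: R0=0xd0 R1=0x40 R2=0x93 R3=0xd3 R4=0xcd  N=1 Z=0
after  1: R0=0x8b R1=0x40 R2=0x93 R3=0xd3 R4=0xcd  N=1 Z=0
after  2: R0=0x18 R1=0x40 R2=0x93 R3=0xd3 R4=0xcd  N=0 Z=0
after  3: R0=0x18 R1=0x40 R2=0x93 R3=0xd3 R4=0xc0  N=1 Z=0
after  4: R0=0x18 R1=0x80 R2=0x93 R3=0xd3 R4=0xc0  N=1 Z=0
after  5: R0=0xd8 R1=0x80 R2=0x93 R3=0xd3 R4=0xc0  N=1 Z=0
-- IRQ taken; context saved, return-PC = 6 --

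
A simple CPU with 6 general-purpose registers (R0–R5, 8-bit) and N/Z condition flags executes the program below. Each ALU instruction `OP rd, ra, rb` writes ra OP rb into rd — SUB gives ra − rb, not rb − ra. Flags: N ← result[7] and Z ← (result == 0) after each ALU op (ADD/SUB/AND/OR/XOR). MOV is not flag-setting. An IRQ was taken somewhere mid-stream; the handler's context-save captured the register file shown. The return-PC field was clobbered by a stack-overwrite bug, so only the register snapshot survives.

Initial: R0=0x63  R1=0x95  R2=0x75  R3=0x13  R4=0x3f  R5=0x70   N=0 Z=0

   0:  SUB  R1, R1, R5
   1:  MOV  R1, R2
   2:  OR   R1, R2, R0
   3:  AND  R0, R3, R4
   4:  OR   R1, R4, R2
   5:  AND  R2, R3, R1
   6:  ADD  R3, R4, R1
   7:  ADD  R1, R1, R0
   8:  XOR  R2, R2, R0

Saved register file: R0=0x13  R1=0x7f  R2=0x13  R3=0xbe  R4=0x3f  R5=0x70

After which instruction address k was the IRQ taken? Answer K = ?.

after  0: R0=0x63 R1=0x25 R2=0x75 R3=0x13 R4=0x3f R5=0x70  N=0 Z=0
after  1: R0=0x63 R1=0x75 R2=0x75 R3=0x13 R4=0x3f R5=0x70  N=0 Z=0
after  2: R0=0x63 R1=0x77 R2=0x75 R3=0x13 R4=0x3f R5=0x70  N=0 Z=0
after  3: R0=0x13 R1=0x77 R2=0x75 R3=0x13 R4=0x3f R5=0x70  N=0 Z=0
after  4: R0=0x13 R1=0x7f R2=0x75 R3=0x13 R4=0x3f R5=0x70  N=0 Z=0
after  5: R0=0x13 R1=0x7f R2=0x13 R3=0x13 R4=0x3f R5=0x70  N=0 Z=0
after  6: R0=0x13 R1=0x7f R2=0x13 R3=0xbe R4=0x3f R5=0x70  N=1 Z=0
-- IRQ taken; context saved, return-PC = 7 --

K = 6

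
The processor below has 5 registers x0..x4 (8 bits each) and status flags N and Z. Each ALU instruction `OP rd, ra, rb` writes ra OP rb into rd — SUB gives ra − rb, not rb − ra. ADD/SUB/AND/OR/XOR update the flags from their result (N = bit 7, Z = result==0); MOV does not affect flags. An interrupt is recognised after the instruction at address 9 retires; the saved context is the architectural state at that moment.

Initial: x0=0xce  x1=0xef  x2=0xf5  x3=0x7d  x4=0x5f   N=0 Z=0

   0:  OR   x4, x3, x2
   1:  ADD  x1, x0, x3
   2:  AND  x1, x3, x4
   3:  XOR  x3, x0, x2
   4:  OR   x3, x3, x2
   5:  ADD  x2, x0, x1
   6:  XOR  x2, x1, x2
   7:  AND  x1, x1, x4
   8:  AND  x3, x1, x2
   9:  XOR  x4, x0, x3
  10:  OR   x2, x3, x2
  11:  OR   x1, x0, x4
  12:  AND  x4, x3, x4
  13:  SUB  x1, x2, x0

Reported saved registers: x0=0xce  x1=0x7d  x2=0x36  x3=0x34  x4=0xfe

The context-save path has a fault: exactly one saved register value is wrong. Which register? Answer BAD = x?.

after  0: x0=0xce x1=0xef x2=0xf5 x3=0x7d x4=0xfd  N=1 Z=0
after  1: x0=0xce x1=0x4b x2=0xf5 x3=0x7d x4=0xfd  N=0 Z=0
after  2: x0=0xce x1=0x7d x2=0xf5 x3=0x7d x4=0xfd  N=0 Z=0
after  3: x0=0xce x1=0x7d x2=0xf5 x3=0x3b x4=0xfd  N=0 Z=0
after  4: x0=0xce x1=0x7d x2=0xf5 x3=0xff x4=0xfd  N=1 Z=0
after  5: x0=0xce x1=0x7d x2=0x4b x3=0xff x4=0xfd  N=0 Z=0
after  6: x0=0xce x1=0x7d x2=0x36 x3=0xff x4=0xfd  N=0 Z=0
after  7: x0=0xce x1=0x7d x2=0x36 x3=0xff x4=0xfd  N=0 Z=0
after  8: x0=0xce x1=0x7d x2=0x36 x3=0x34 x4=0xfd  N=0 Z=0
after  9: x0=0xce x1=0x7d x2=0x36 x3=0x34 x4=0xfa  N=1 Z=0
-- IRQ taken; context saved, return-PC = 10 --
mismatch: x4: reported 0xfe vs actual 0xfa

BAD = x4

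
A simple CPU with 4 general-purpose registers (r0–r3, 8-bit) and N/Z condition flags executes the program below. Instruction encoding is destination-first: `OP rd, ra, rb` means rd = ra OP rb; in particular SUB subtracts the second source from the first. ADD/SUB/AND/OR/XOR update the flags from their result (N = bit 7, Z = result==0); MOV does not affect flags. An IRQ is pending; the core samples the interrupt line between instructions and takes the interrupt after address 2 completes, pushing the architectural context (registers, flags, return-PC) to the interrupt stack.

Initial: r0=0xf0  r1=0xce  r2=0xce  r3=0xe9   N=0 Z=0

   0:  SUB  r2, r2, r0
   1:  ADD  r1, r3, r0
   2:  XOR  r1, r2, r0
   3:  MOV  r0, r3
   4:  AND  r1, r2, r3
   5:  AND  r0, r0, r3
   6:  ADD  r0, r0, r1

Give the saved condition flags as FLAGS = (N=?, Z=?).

after  0: r0=0xf0 r1=0xce r2=0xde r3=0xe9  N=1 Z=0
after  1: r0=0xf0 r1=0xd9 r2=0xde r3=0xe9  N=1 Z=0
after  2: r0=0xf0 r1=0x2e r2=0xde r3=0xe9  N=0 Z=0
-- IRQ taken; context saved, return-PC = 3 --

FLAGS = (N=0, Z=0)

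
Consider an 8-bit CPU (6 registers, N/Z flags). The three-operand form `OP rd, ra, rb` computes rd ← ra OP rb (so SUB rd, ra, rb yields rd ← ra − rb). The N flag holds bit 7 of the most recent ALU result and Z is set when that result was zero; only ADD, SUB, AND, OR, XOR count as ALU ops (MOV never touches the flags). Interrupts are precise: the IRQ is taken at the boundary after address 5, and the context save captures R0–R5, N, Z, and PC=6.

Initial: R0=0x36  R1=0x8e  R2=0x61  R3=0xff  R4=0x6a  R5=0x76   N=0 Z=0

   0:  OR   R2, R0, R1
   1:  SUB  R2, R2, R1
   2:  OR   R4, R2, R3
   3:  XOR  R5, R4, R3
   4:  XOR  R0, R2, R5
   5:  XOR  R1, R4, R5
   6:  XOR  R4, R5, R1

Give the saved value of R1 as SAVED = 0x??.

SAVED = 0xff

after  0: R0=0x36 R1=0x8e R2=0xbe R3=0xff R4=0x6a R5=0x76  N=1 Z=0
after  1: R0=0x36 R1=0x8e R2=0x30 R3=0xff R4=0x6a R5=0x76  N=0 Z=0
after  2: R0=0x36 R1=0x8e R2=0x30 R3=0xff R4=0xff R5=0x76  N=1 Z=0
after  3: R0=0x36 R1=0x8e R2=0x30 R3=0xff R4=0xff R5=0x00  N=0 Z=1
after  4: R0=0x30 R1=0x8e R2=0x30 R3=0xff R4=0xff R5=0x00  N=0 Z=0
after  5: R0=0x30 R1=0xff R2=0x30 R3=0xff R4=0xff R5=0x00  N=1 Z=0
-- IRQ taken; context saved, return-PC = 6 --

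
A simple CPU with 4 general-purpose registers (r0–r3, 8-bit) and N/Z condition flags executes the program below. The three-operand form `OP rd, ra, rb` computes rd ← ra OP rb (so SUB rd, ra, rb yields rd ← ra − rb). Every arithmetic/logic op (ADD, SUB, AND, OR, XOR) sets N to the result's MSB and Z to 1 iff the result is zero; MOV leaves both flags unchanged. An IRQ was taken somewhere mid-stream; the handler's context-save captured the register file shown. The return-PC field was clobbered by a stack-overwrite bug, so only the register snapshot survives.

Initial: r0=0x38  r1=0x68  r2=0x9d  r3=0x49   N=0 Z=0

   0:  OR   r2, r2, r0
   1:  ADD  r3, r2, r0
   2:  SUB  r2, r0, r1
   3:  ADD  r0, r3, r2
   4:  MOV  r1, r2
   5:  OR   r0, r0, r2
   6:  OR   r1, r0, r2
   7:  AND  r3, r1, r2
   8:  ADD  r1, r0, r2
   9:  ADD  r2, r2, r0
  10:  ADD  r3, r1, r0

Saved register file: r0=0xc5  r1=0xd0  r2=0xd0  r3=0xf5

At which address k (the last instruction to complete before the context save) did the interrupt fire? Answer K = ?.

K = 4

after  0: r0=0x38 r1=0x68 r2=0xbd r3=0x49  N=1 Z=0
after  1: r0=0x38 r1=0x68 r2=0xbd r3=0xf5  N=1 Z=0
after  2: r0=0x38 r1=0x68 r2=0xd0 r3=0xf5  N=1 Z=0
after  3: r0=0xc5 r1=0x68 r2=0xd0 r3=0xf5  N=1 Z=0
after  4: r0=0xc5 r1=0xd0 r2=0xd0 r3=0xf5  N=1 Z=0
-- IRQ taken; context saved, return-PC = 5 --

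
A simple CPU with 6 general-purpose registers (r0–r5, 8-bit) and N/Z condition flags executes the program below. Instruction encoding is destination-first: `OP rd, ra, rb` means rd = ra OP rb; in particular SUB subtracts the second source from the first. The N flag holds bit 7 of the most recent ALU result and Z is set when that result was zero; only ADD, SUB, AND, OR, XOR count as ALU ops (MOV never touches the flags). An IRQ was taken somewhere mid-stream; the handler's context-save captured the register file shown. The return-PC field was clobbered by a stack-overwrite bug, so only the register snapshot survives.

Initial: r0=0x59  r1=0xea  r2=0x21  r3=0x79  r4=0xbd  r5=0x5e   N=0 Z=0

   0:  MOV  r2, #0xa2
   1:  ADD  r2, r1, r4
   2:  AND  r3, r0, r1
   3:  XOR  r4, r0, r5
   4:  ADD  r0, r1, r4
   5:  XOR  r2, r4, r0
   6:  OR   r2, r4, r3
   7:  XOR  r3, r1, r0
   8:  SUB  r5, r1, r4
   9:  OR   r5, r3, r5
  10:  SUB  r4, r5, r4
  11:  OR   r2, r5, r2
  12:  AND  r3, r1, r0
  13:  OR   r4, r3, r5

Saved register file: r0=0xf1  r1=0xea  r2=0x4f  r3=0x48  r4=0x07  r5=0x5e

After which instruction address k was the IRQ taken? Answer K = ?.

after  0: r0=0x59 r1=0xea r2=0xa2 r3=0x79 r4=0xbd r5=0x5e  N=0 Z=0
after  1: r0=0x59 r1=0xea r2=0xa7 r3=0x79 r4=0xbd r5=0x5e  N=1 Z=0
after  2: r0=0x59 r1=0xea r2=0xa7 r3=0x48 r4=0xbd r5=0x5e  N=0 Z=0
after  3: r0=0x59 r1=0xea r2=0xa7 r3=0x48 r4=0x07 r5=0x5e  N=0 Z=0
after  4: r0=0xf1 r1=0xea r2=0xa7 r3=0x48 r4=0x07 r5=0x5e  N=1 Z=0
after  5: r0=0xf1 r1=0xea r2=0xf6 r3=0x48 r4=0x07 r5=0x5e  N=1 Z=0
after  6: r0=0xf1 r1=0xea r2=0x4f r3=0x48 r4=0x07 r5=0x5e  N=0 Z=0
-- IRQ taken; context saved, return-PC = 7 --

K = 6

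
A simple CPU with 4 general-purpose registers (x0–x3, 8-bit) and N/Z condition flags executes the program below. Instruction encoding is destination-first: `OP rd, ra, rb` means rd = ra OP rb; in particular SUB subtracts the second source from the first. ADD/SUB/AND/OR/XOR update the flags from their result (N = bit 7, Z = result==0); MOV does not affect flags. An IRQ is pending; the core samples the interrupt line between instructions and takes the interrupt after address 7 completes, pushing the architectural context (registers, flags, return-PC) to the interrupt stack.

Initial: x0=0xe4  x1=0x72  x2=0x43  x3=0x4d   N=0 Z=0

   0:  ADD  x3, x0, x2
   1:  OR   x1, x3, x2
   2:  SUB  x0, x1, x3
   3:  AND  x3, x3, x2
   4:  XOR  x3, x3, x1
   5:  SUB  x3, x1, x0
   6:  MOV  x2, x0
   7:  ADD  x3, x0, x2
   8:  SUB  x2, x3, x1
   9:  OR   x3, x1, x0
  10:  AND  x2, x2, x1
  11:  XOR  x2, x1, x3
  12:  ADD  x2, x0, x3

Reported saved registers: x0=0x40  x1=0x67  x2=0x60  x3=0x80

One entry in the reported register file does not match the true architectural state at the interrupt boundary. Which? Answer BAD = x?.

BAD = x2

after  0: x0=0xe4 x1=0x72 x2=0x43 x3=0x27  N=0 Z=0
after  1: x0=0xe4 x1=0x67 x2=0x43 x3=0x27  N=0 Z=0
after  2: x0=0x40 x1=0x67 x2=0x43 x3=0x27  N=0 Z=0
after  3: x0=0x40 x1=0x67 x2=0x43 x3=0x03  N=0 Z=0
after  4: x0=0x40 x1=0x67 x2=0x43 x3=0x64  N=0 Z=0
after  5: x0=0x40 x1=0x67 x2=0x43 x3=0x27  N=0 Z=0
after  6: x0=0x40 x1=0x67 x2=0x40 x3=0x27  N=0 Z=0
after  7: x0=0x40 x1=0x67 x2=0x40 x3=0x80  N=1 Z=0
-- IRQ taken; context saved, return-PC = 8 --
mismatch: x2: reported 0x60 vs actual 0x40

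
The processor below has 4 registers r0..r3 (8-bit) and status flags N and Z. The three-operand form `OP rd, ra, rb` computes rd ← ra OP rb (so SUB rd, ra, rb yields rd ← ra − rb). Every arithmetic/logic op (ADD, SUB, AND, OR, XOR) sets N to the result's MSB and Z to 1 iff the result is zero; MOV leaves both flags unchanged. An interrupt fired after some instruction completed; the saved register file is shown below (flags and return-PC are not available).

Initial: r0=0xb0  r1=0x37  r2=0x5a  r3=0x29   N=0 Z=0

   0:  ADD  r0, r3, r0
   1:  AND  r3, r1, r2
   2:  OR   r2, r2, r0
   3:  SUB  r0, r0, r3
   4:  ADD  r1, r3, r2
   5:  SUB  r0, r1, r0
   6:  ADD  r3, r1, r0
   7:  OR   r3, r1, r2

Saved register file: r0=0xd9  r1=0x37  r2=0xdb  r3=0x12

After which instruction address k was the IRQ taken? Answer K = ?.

after  0: r0=0xd9 r1=0x37 r2=0x5a r3=0x29  N=1 Z=0
after  1: r0=0xd9 r1=0x37 r2=0x5a r3=0x12  N=0 Z=0
after  2: r0=0xd9 r1=0x37 r2=0xdb r3=0x12  N=1 Z=0
-- IRQ taken; context saved, return-PC = 3 --

K = 2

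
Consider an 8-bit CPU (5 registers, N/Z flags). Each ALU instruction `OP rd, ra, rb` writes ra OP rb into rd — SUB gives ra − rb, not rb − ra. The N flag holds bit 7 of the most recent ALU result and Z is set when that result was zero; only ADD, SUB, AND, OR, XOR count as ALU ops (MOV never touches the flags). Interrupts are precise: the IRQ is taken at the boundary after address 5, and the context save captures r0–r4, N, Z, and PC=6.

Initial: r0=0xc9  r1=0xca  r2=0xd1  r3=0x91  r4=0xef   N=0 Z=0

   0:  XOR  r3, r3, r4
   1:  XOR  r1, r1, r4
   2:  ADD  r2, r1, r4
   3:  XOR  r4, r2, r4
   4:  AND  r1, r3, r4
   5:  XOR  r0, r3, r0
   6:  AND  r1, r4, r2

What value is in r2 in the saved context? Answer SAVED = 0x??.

after  0: r0=0xc9 r1=0xca r2=0xd1 r3=0x7e r4=0xef  N=0 Z=0
after  1: r0=0xc9 r1=0x25 r2=0xd1 r3=0x7e r4=0xef  N=0 Z=0
after  2: r0=0xc9 r1=0x25 r2=0x14 r3=0x7e r4=0xef  N=0 Z=0
after  3: r0=0xc9 r1=0x25 r2=0x14 r3=0x7e r4=0xfb  N=1 Z=0
after  4: r0=0xc9 r1=0x7a r2=0x14 r3=0x7e r4=0xfb  N=0 Z=0
after  5: r0=0xb7 r1=0x7a r2=0x14 r3=0x7e r4=0xfb  N=1 Z=0
-- IRQ taken; context saved, return-PC = 6 --

SAVED = 0x14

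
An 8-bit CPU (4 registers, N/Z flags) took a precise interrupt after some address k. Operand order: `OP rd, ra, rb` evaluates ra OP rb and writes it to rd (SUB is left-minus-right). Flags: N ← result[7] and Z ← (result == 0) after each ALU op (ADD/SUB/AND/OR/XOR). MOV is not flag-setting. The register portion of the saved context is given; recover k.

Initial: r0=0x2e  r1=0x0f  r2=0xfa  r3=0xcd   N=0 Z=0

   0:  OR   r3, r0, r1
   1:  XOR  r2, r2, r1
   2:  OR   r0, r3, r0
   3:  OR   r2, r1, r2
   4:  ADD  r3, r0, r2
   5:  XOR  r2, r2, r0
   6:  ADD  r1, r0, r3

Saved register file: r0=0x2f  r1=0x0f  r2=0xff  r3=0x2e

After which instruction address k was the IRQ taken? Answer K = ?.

K = 4

after  0: r0=0x2e r1=0x0f r2=0xfa r3=0x2f  N=0 Z=0
after  1: r0=0x2e r1=0x0f r2=0xf5 r3=0x2f  N=1 Z=0
after  2: r0=0x2f r1=0x0f r2=0xf5 r3=0x2f  N=0 Z=0
after  3: r0=0x2f r1=0x0f r2=0xff r3=0x2f  N=1 Z=0
after  4: r0=0x2f r1=0x0f r2=0xff r3=0x2e  N=0 Z=0
-- IRQ taken; context saved, return-PC = 5 --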